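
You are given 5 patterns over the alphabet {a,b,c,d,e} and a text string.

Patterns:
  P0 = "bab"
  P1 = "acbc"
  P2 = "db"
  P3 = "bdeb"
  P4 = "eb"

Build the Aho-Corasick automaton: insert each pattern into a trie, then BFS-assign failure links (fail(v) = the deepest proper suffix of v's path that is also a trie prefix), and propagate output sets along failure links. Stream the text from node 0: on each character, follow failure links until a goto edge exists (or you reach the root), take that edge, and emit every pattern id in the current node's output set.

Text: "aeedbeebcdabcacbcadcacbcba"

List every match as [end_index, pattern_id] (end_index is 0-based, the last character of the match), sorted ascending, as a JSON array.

Build automaton:
Trie nodes:
  n0 'ε': a→4 b→1 d→8 e→13
  n1 'b': a→2 d→10
  n2 'ba': b→3
  n3 'bab': ·  ←P0
  n4 'a': c→5
  n5 'ac': b→6
  n6 'acb': c→7
  n7 'acbc': ·  ←P1
  n8 'd': b→9
  n9 'db': ·  ←P2
  n10 'bd': e→11
  n11 'bde': b→12
  n12 'bdeb': ·  ←P3
  n13 'e': b→14
  n14 'eb': ·  ←P4

BFS fail/out derivation:
  n1('b'): parent n0 fail=0; on 'b' 0 → fail=0;  out ∅∪∅=∅
  n4('a'): parent n0 fail=0; on 'a' 0 → fail=0;  out ∅∪∅=∅
  n8('d'): parent n0 fail=0; on 'd' 0 → fail=0;  out ∅∪∅=∅
  n13('e'): parent n0 fail=0; on 'e' 0 → fail=0;  out ∅∪∅=∅
  n2('ba'): parent n1 fail=0; on 'a' 0 → fail=4;  out ∅∪∅=∅
  n5('ac'): parent n4 fail=0; on 'c' 0 → fail=0;  out ∅∪∅=∅
  n9('db'): parent n8 fail=0; on 'b' 0 → fail=1;  out {2}∪∅={2}
  n10('bd'): parent n1 fail=0; on 'd' 0 → fail=8;  out ∅∪∅=∅
  n14('eb'): parent n13 fail=0; on 'b' 0 → fail=1;  out {4}∪∅={4}
  n3('bab'): parent n2 fail=4; on 'b' 4→0 → fail=1;  out {0}∪∅={0}
  n6('acb'): parent n5 fail=0; on 'b' 0 → fail=1;  out ∅∪∅=∅
  n11('bde'): parent n10 fail=8; on 'e' 8→0 → fail=13;  out ∅∪∅=∅
  n7('acbc'): parent n6 fail=1; on 'c' 1→0 → fail=0;  out {1}∪∅={1}
  n12('bdeb'): parent n11 fail=13; on 'b' 13 → fail=14;  out {3}∪{4}={3,4}

Text stream:
i=0 'a': node 0→4
i=1 'e': node 4→13 ·f
i=2 'e': node 13→13 ·f
i=3 'd': node 13→8 ·f
i=4 'b': node 8→9  ** P2@[3:4]
i=5 'e': node 9→13 ·f
i=6 'e': node 13→13 ·f
i=7 'b': node 13→14  ** P4@[6:7]
i=8 'c': node 14→0 ·f
i=9 'd': node 0→8
i=10 'a': node 8→4 ·f
i=11 'b': node 4→1 ·f
i=12 'c': node 1→0 ·f
i=13 'a': node 0→4
i=14 'c': node 4→5
i=15 'b': node 5→6
i=16 'c': node 6→7  ** P1@[13:16]
i=17 'a': node 7→4 ·f
i=18 'd': node 4→8 ·f
i=19 'c': node 8→0 ·f
i=20 'a': node 0→4
i=21 'c': node 4→5
i=22 'b': node 5→6
i=23 'c': node 6→7  ** P1@[20:23]
i=24 'b': node 7→1 ·f
i=25 'a': node 1→2

Matches: [[4,2],[7,4],[16,1],[23,1]]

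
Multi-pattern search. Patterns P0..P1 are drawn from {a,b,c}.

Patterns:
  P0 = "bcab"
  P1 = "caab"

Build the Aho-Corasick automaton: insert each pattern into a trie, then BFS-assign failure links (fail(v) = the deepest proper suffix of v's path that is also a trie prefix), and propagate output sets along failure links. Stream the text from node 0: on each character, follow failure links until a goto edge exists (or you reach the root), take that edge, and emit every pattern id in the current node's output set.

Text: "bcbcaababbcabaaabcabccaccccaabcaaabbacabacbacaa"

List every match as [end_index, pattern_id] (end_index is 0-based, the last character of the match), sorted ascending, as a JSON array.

Build:
Trie nodes:
  0='ε' goto b→1 c→5
  1='b' goto c→2
  2='bc' goto a→3
  3='bca' goto b→4
  4='bcab' goto ·  [P0 ends]
  5='c' goto a→6
  6='ca' goto a→7
  7='caa' goto b→8
  8='caab' goto ·  [P1 ends]

Failure links (BFS by depth):
  fail(1) 'b': from fail(0)=0 chase 'b': 0 ⇒ 0;  out=∅∪out(0)=∅
  fail(5) 'c': from fail(0)=0 chase 'c': 0 ⇒ 0;  out=∅∪out(0)=∅
  fail(2) 'bc': from fail(1)=0 chase 'c': 0 ⇒ 5;  out=∅∪out(5)=∅
  fail(6) 'ca': from fail(5)=0 chase 'a': 0 ⇒ 0;  out=∅∪out(0)=∅
  fail(3) 'bca': from fail(2)=5 chase 'a': 5 ⇒ 6;  out=∅∪out(6)=∅
  fail(7) 'caa': from fail(6)=0 chase 'a': 0 ⇒ 0;  out=∅∪out(0)=∅
  fail(4) 'bcab': from fail(3)=6 chase 'b': 6→0 ⇒ 1;  out={0}∪out(1)={0}
  fail(8) 'caab': from fail(7)=0 chase 'b': 0 ⇒ 1;  out={1}∪out(1)={1}

Run:
i=0 'b': node 0→1
i=1 'c': node 1→2
i=2 'b': node 2→1 (via fail)
i=3 'c': node 1→2
i=4 'a': node 2→3
i=5 'a': node 3→7 (via fail)
i=6 'b': node 7→8  → match P1@[3:6]
i=7 'a': node 8→0 (via fail)
i=8 'b': node 0→1
i=9 'b': node 1→1 (via fail)
i=10 'c': node 1→2
i=11 'a': node 2→3
i=12 'b': node 3→4  → match P0@[9:12]
i=13 'a': node 4→0 (via fail)
i=14 'a': node 0→0
i=15 'a': node 0→0
i=16 'b': node 0→1
i=17 'c': node 1→2
i=18 'a': node 2→3
i=19 'b': node 3→4  → match P0@[16:19]
i=20 'c': node 4→2 (via fail)
i=21 'c': node 2→5 (via fail)
i=22 'a': node 5→6
i=23 'c': node 6→5 (via fail)
i=24 'c': node 5→5 (via fail)
i=25 'c': node 5→5 (via fail)
i=26 'c': node 5→5 (via fail)
i=27 'a': node 5→6
i=28 'a': node 6→7
i=29 'b': node 7→8  → match P1@[26:29]
i=30 'c': node 8→2 (via fail)
i=31 'a': node 2→3
i=32 'a': node 3→7 (via fail)
i=33 'a': node 7→0 (via fail)
i=34 'b': node 0→1
i=35 'b': node 1→1 (via fail)
i=36 'a': node 1→0 (via fail)
i=37 'c': node 0→5
i=38 'a': node 5→6
i=39 'b': node 6→1 (via fail)
i=40 'a': node 1→0 (via fail)
i=41 'c': node 0→5
i=42 'b': node 5→1 (via fail)
i=43 'a': node 1→0 (via fail)
i=44 'c': node 0→5
i=45 'a': node 5→6
i=46 'a': node 6→7

All matches (sorted): [[6,1],[12,0],[19,0],[29,1]]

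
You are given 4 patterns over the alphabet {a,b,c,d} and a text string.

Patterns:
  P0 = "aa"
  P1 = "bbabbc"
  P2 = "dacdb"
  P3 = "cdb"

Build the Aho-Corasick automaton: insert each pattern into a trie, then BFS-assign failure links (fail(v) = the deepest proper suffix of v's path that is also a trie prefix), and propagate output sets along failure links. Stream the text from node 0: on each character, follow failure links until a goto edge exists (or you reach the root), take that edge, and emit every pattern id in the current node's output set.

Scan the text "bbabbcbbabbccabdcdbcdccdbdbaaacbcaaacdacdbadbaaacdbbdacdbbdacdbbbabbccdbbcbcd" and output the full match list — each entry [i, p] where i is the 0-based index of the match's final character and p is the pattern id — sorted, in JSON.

Build:
Trie (insert patterns):
  n0 'ε': a→1 b→3 c→14 d→9
  n1 'a': a→2
  n2 'aa': ·  [P0 ends]
  n3 'b': b→4
  n4 'bb': a→5
  n5 'bba': b→6
  n6 'bbab': b→7
  n7 'bbabb': c→8
  n8 'bbabbc': ·  [P1 ends]
  n9 'd': a→10
  n10 'da': c→11
  n11 'dac': d→12
  n12 'dacd': b→13
  n13 'dacdb': ·  [P2 ends]
  n14 'c': d→15
  n15 'cd': b→16
  n16 'cdb': ·  [P3 ends]

Failure links (BFS by depth):
  fail(1) 'a': from fail(0)=0 chase 'a': 0 ⇒ 0;  out=∅∪out(0)=∅
  fail(3) 'b': from fail(0)=0 chase 'b': 0 ⇒ 0;  out=∅∪out(0)=∅
  fail(9) 'd': from fail(0)=0 chase 'd': 0 ⇒ 0;  out=∅∪out(0)=∅
  fail(14) 'c': from fail(0)=0 chase 'c': 0 ⇒ 0;  out=∅∪out(0)=∅
  fail(2) 'aa': from fail(1)=0 chase 'a': 0 ⇒ 1;  out={0}∪out(1)={0}
  fail(4) 'bb': from fail(3)=0 chase 'b': 0 ⇒ 3;  out=∅∪out(3)=∅
  fail(10) 'da': from fail(9)=0 chase 'a': 0 ⇒ 1;  out=∅∪out(1)=∅
  fail(15) 'cd': from fail(14)=0 chase 'd': 0 ⇒ 9;  out=∅∪out(9)=∅
  fail(5) 'bba': from fail(4)=3 chase 'a': 3→0 ⇒ 1;  out=∅∪out(1)=∅
  fail(11) 'dac': from fail(10)=1 chase 'c': 1→0 ⇒ 14;  out=∅∪out(14)=∅
  fail(16) 'cdb': from fail(15)=9 chase 'b': 9→0 ⇒ 3;  out={3}∪out(3)={3}
  fail(6) 'bbab': from fail(5)=1 chase 'b': 1→0 ⇒ 3;  out=∅∪out(3)=∅
  fail(12) 'dacd': from fail(11)=14 chase 'd': 14 ⇒ 15;  out=∅∪out(15)=∅
  fail(7) 'bbabb': from fail(6)=3 chase 'b': 3 ⇒ 4;  out=∅∪out(4)=∅
  fail(13) 'dacdb': from fail(12)=15 chase 'b': 15 ⇒ 16;  out={2}∪out(16)={2,3}
  fail(8) 'bbabbc': from fail(7)=4 chase 'c': 4→3→0 ⇒ 14;  out={1}∪out(14)={1}

Run:
pos 0 'b': at 3
pos 1 'b': at 4
pos 2 'a': at 5
pos 3 'b': at 6
pos 4 'b': at 7
pos 5 'c': at 8  ** P1@[0:5]
pos 6 'b': at 3 ·f
pos 7 'b': at 4
pos 8 'a': at 5
pos 9 'b': at 6
pos 10 'b': at 7
pos 11 'c': at 8  ** P1@[6:11]
pos 12 'c': at 14 ·f
pos 13 'a': at 1 ·f
pos 14 'b': at 3 ·f
pos 15 'd': at 9 ·f
pos 16 'c': at 14 ·f
pos 17 'd': at 15
pos 18 'b': at 16  ** P3@[16:18]
pos 19 'c': at 14 ·f
pos 20 'd': at 15
pos 21 'c': at 14 ·f
pos 22 'c': at 14 ·f
pos 23 'd': at 15
pos 24 'b': at 16  ** P3@[22:24]
pos 25 'd': at 9 ·f
pos 26 'b': at 3 ·f
pos 27 'a': at 1 ·f
pos 28 'a': at 2  ** P0@[27:28]
pos 29 'a': at 2 ·f  ** P0@[28:29]
pos 30 'c': at 14 ·f
pos 31 'b': at 3 ·f
pos 32 'c': at 14 ·f
pos 33 'a': at 1 ·f
pos 34 'a': at 2  ** P0@[33:34]
pos 35 'a': at 2 ·f  ** P0@[34:35]
pos 36 'c': at 14 ·f
pos 37 'd': at 15
pos 38 'a': at 10 ·f
pos 39 'c': at 11
pos 40 'd': at 12
pos 41 'b': at 13  ** P2@[37:41],P3@[39:41]
pos 42 'a': at 1 ·f
pos 43 'd': at 9 ·f
pos 44 'b': at 3 ·f
pos 45 'a': at 1 ·f
pos 46 'a': at 2  ** P0@[45:46]
pos 47 'a': at 2 ·f  ** P0@[46:47]
pos 48 'c': at 14 ·f
pos 49 'd': at 15
pos 50 'b': at 16  ** P3@[48:50]
pos 51 'b': at 4 ·f
pos 52 'd': at 9 ·f
pos 53 'a': at 10
pos 54 'c': at 11
pos 55 'd': at 12
pos 56 'b': at 13  ** P2@[52:56],P3@[54:56]
pos 57 'b': at 4 ·f
pos 58 'd': at 9 ·f
pos 59 'a': at 10
pos 60 'c': at 11
pos 61 'd': at 12
pos 62 'b': at 13  ** P2@[58:62],P3@[60:62]
pos 63 'b': at 4 ·f
pos 64 'b': at 4 ·f
pos 65 'a': at 5
pos 66 'b': at 6
pos 67 'b': at 7
pos 68 'c': at 8  ** P1@[63:68]
pos 69 'c': at 14 ·f
pos 70 'd': at 15
pos 71 'b': at 16  ** P3@[69:71]
pos 72 'b': at 4 ·f
pos 73 'c': at 14 ·f
pos 74 'b': at 3 ·f
pos 75 'c': at 14 ·f
pos 76 'd': at 15

Matches: [[5,1],[11,1],[18,3],[24,3],[28,0],[29,0],[34,0],[35,0],[41,2],[41,3],[46,0],[47,0],[50,3],[56,2],[56,3],[62,2],[62,3],[68,1],[71,3]]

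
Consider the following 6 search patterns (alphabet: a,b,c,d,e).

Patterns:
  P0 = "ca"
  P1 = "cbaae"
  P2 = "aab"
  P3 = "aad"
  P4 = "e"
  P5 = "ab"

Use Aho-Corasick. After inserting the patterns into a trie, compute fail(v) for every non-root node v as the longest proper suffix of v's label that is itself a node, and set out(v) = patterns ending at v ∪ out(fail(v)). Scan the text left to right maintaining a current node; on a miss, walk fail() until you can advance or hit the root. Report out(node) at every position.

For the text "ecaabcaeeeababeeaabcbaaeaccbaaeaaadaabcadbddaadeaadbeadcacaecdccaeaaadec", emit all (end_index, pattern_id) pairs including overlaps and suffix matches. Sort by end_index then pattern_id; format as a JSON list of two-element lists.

Build:
Trie (insert patterns):
  0='ε' goto a→7 c→1 e→11
  1='c' goto a→2 b→3
  2='ca' goto ·  [P0 ends]
  3='cb' goto a→4
  4='cba' goto a→5
  5='cbaa' goto e→6
  6='cbaae' goto ·  [P1 ends]
  7='a' goto a→8 b→12
  8='aa' goto b→9 d→10
  9='aab' goto ·  [P2 ends]
  10='aad' goto ·  [P3 ends]
  11='e' goto ·  [P4 ends]
  12='ab' goto ·  [P5 ends]

Failure links (BFS by depth):
  fail(1) 'c': from fail(0)=0 chase 'c': 0 ⇒ 0;  out=∅∪out(0)=∅
  fail(7) 'a': from fail(0)=0 chase 'a': 0 ⇒ 0;  out=∅∪out(0)=∅
  fail(11) 'e': from fail(0)=0 chase 'e': 0 ⇒ 0;  out={4}∪out(0)={4}
  fail(2) 'ca': from fail(1)=0 chase 'a': 0 ⇒ 7;  out={0}∪out(7)={0}
  fail(3) 'cb': from fail(1)=0 chase 'b': 0 ⇒ 0;  out=∅∪out(0)=∅
  fail(8) 'aa': from fail(7)=0 chase 'a': 0 ⇒ 7;  out=∅∪out(7)=∅
  fail(12) 'ab': from fail(7)=0 chase 'b': 0 ⇒ 0;  out={5}∪out(0)={5}
  fail(4) 'cba': from fail(3)=0 chase 'a': 0 ⇒ 7;  out=∅∪out(7)=∅
  fail(9) 'aab': from fail(8)=7 chase 'b': 7 ⇒ 12;  out={2}∪out(12)={2,5}
  fail(10) 'aad': from fail(8)=7 chase 'd': 7→0 ⇒ 0;  out={3}∪out(0)={3}
  fail(5) 'cbaa': from fail(4)=7 chase 'a': 7 ⇒ 8;  out=∅∪out(8)=∅
  fail(6) 'cbaae': from fail(5)=8 chase 'e': 8→7→0 ⇒ 11;  out={1}∪out(11)={1,4}

Scan:
i=0 'e': node 0→11  emit P4@[0:0]
i=1 'c': node 11→1 (fail-walked)
i=2 'a': node 1→2  emit P0@[1:2]
i=3 'a': node 2→8 (fail-walked)
i=4 'b': node 8→9  emit P2@[2:4],P5@[3:4]
i=5 'c': node 9→1 (fail-walked)
i=6 'a': node 1→2  emit P0@[5:6]
i=7 'e': node 2→11 (fail-walked)  emit P4@[7:7]
i=8 'e': node 11→11 (fail-walked)  emit P4@[8:8]
i=9 'e': node 11→11 (fail-walked)  emit P4@[9:9]
i=10 'a': node 11→7 (fail-walked)
i=11 'b': node 7→12  emit P5@[10:11]
i=12 'a': node 12→7 (fail-walked)
i=13 'b': node 7→12  emit P5@[12:13]
i=14 'e': node 12→11 (fail-walked)  emit P4@[14:14]
i=15 'e': node 11→11 (fail-walked)  emit P4@[15:15]
i=16 'a': node 11→7 (fail-walked)
i=17 'a': node 7→8
i=18 'b': node 8→9  emit P2@[16:18],P5@[17:18]
i=19 'c': node 9→1 (fail-walked)
i=20 'b': node 1→3
i=21 'a': node 3→4
i=22 'a': node 4→5
i=23 'e': node 5→6  emit P1@[19:23],P4@[23:23]
i=24 'a': node 6→7 (fail-walked)
i=25 'c': node 7→1 (fail-walked)
i=26 'c': node 1→1 (fail-walked)
i=27 'b': node 1→3
i=28 'a': node 3→4
i=29 'a': node 4→5
i=30 'e': node 5→6  emit P1@[26:30],P4@[30:30]
i=31 'a': node 6→7 (fail-walked)
i=32 'a': node 7→8
i=33 'a': node 8→8 (fail-walked)
i=34 'd': node 8→10  emit P3@[32:34]
i=35 'a': node 10→7 (fail-walked)
i=36 'a': node 7→8
i=37 'b': node 8→9  emit P2@[35:37],P5@[36:37]
i=38 'c': node 9→1 (fail-walked)
i=39 'a': node 1→2  emit P0@[38:39]
i=40 'd': node 2→0 (fail-walked)
i=41 'b': node 0→0
i=42 'd': node 0→0
i=43 'd': node 0→0
i=44 'a': node 0→7
i=45 'a': node 7→8
i=46 'd': node 8→10  emit P3@[44:46]
i=47 'e': node 10→11 (fail-walked)  emit P4@[47:47]
i=48 'a': node 11→7 (fail-walked)
i=49 'a': node 7→8
i=50 'd': node 8→10  emit P3@[48:50]
i=51 'b': node 10→0 (fail-walked)
i=52 'e': node 0→11  emit P4@[52:52]
i=53 'a': node 11→7 (fail-walked)
i=54 'd': node 7→0 (fail-walked)
i=55 'c': node 0→1
i=56 'a': node 1→2  emit P0@[55:56]
i=57 'c': node 2→1 (fail-walked)
i=58 'a': node 1→2  emit P0@[57:58]
i=59 'e': node 2→11 (fail-walked)  emit P4@[59:59]
i=60 'c': node 11→1 (fail-walked)
i=61 'd': node 1→0 (fail-walked)
i=62 'c': node 0→1
i=63 'c': node 1→1 (fail-walked)
i=64 'a': node 1→2  emit P0@[63:64]
i=65 'e': node 2→11 (fail-walked)  emit P4@[65:65]
i=66 'a': node 11→7 (fail-walked)
i=67 'a': node 7→8
i=68 'a': node 8→8 (fail-walked)
i=69 'd': node 8→10  emit P3@[67:69]
i=70 'e': node 10→11 (fail-walked)  emit P4@[70:70]
i=71 'c': node 11→1 (fail-walked)

Result: [[0,4],[2,0],[4,2],[4,5],[6,0],[7,4],[8,4],[9,4],[11,5],[13,5],[14,4],[15,4],[18,2],[18,5],[23,1],[23,4],[30,1],[30,4],[34,3],[37,2],[37,5],[39,0],[46,3],[47,4],[50,3],[52,4],[56,0],[58,0],[59,4],[64,0],[65,4],[69,3],[70,4]]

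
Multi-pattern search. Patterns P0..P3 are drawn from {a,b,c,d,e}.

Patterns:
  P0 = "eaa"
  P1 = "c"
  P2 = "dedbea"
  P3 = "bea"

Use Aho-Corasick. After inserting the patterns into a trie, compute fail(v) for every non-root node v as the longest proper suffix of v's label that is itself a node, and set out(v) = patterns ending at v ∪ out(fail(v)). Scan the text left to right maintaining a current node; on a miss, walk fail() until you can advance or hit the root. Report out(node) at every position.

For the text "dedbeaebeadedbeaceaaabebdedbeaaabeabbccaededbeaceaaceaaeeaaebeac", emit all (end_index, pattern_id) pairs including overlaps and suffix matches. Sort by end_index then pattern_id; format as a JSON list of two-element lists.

Construct AC machine:
Trie (insert patterns):
  n0 'ε': b→11 c→4 d→5 e→1
  n1 'e': a→2
  n2 'ea': a→3
  n3 'eaa': ·  ←P0
  n4 'c': ·  ←P1
  n5 'd': e→6
  n6 'de': d→7
  n7 'ded': b→8
  n8 'dedb': e→9
  n9 'dedbe': a→10
  n10 'dedbea': ·  ←P2
  n11 'b': e→12
  n12 'be': a→13
  n13 'bea': ·  ←P3

Failure links (BFS by depth):
  fail(1) 'e': from fail(0)=0 chase 'e': 0 ⇒ 0;  out=∅∪out(0)=∅
  fail(4) 'c': from fail(0)=0 chase 'c': 0 ⇒ 0;  out={1}∪out(0)={1}
  fail(5) 'd': from fail(0)=0 chase 'd': 0 ⇒ 0;  out=∅∪out(0)=∅
  fail(11) 'b': from fail(0)=0 chase 'b': 0 ⇒ 0;  out=∅∪out(0)=∅
  fail(2) 'ea': from fail(1)=0 chase 'a': 0 ⇒ 0;  out=∅∪out(0)=∅
  fail(6) 'de': from fail(5)=0 chase 'e': 0 ⇒ 1;  out=∅∪out(1)=∅
  fail(12) 'be': from fail(11)=0 chase 'e': 0 ⇒ 1;  out=∅∪out(1)=∅
  fail(3) 'eaa': from fail(2)=0 chase 'a': 0 ⇒ 0;  out={0}∪out(0)={0}
  fail(7) 'ded': from fail(6)=1 chase 'd': 1→0 ⇒ 5;  out=∅∪out(5)=∅
  fail(13) 'bea': from fail(12)=1 chase 'a': 1 ⇒ 2;  out={3}∪out(2)={3}
  fail(8) 'dedb': from fail(7)=5 chase 'b': 5→0 ⇒ 11;  out=∅∪out(11)=∅
  fail(9) 'dedbe': from fail(8)=11 chase 'e': 11 ⇒ 12;  out=∅∪out(12)=∅
  fail(10) 'dedbea': from fail(9)=12 chase 'a': 12 ⇒ 13;  out={2}∪out(13)={2,3}

Text stream:
i=0 'd': node 0→5
i=1 'e': node 5→6
i=2 'd': node 6→7
i=3 'b': node 7→8
i=4 'e': node 8→9
i=5 'a': node 9→10  ** P2@[0:5],P3@[3:5]
i=6 'e': node 10→1 (fail-walked)
i=7 'b': node 1→11 (fail-walked)
i=8 'e': node 11→12
i=9 'a': node 12→13  ** P3@[7:9]
i=10 'd': node 13→5 (fail-walked)
i=11 'e': node 5→6
i=12 'd': node 6→7
i=13 'b': node 7→8
i=14 'e': node 8→9
i=15 'a': node 9→10  ** P2@[10:15],P3@[13:15]
i=16 'c': node 10→4 (fail-walked)  ** P1@[16:16]
i=17 'e': node 4→1 (fail-walked)
i=18 'a': node 1→2
i=19 'a': node 2→3  ** P0@[17:19]
i=20 'a': node 3→0 (fail-walked)
i=21 'b': node 0→11
i=22 'e': node 11→12
i=23 'b': node 12→11 (fail-walked)
i=24 'd': node 11→5 (fail-walked)
i=25 'e': node 5→6
i=26 'd': node 6→7
i=27 'b': node 7→8
i=28 'e': node 8→9
i=29 'a': node 9→10  ** P2@[24:29],P3@[27:29]
i=30 'a': node 10→3 (fail-walked)  ** P0@[28:30]
i=31 'a': node 3→0 (fail-walked)
i=32 'b': node 0→11
i=33 'e': node 11→12
i=34 'a': node 12→13  ** P3@[32:34]
i=35 'b': node 13→11 (fail-walked)
i=36 'b': node 11→11 (fail-walked)
i=37 'c': node 11→4 (fail-walked)  ** P1@[37:37]
i=38 'c': node 4→4 (fail-walked)  ** P1@[38:38]
i=39 'a': node 4→0 (fail-walked)
i=40 'e': node 0→1
i=41 'd': node 1→5 (fail-walked)
i=42 'e': node 5→6
i=43 'd': node 6→7
i=44 'b': node 7→8
i=45 'e': node 8→9
i=46 'a': node 9→10  ** P2@[41:46],P3@[44:46]
i=47 'c': node 10→4 (fail-walked)  ** P1@[47:47]
i=48 'e': node 4→1 (fail-walked)
i=49 'a': node 1→2
i=50 'a': node 2→3  ** P0@[48:50]
i=51 'c': node 3→4 (fail-walked)  ** P1@[51:51]
i=52 'e': node 4→1 (fail-walked)
i=53 'a': node 1→2
i=54 'a': node 2→3  ** P0@[52:54]
i=55 'e': node 3→1 (fail-walked)
i=56 'e': node 1→1 (fail-walked)
i=57 'a': node 1→2
i=58 'a': node 2→3  ** P0@[56:58]
i=59 'e': node 3→1 (fail-walked)
i=60 'b': node 1→11 (fail-walked)
i=61 'e': node 11→12
i=62 'a': node 12→13  ** P3@[60:62]
i=63 'c': node 13→4 (fail-walked)  ** P1@[63:63]

All matches (sorted): [[5,2],[5,3],[9,3],[15,2],[15,3],[16,1],[19,0],[29,2],[29,3],[30,0],[34,3],[37,1],[38,1],[46,2],[46,3],[47,1],[50,0],[51,1],[54,0],[58,0],[62,3],[63,1]]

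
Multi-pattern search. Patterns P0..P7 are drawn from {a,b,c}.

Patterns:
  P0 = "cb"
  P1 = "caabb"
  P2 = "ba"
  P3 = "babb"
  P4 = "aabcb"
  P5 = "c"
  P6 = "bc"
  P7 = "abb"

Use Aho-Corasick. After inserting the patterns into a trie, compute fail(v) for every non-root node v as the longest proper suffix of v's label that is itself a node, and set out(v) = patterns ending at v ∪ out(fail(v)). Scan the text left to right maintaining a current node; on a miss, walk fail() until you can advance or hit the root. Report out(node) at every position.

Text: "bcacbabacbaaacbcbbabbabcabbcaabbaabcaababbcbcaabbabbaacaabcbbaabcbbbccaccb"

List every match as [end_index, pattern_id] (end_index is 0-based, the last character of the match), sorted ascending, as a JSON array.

Build:
Trie nodes:
  0='ε' goto a→11 b→7 c→1
  1='c' goto a→3 b→2  ←P5
  2='cb' goto ·  ←P0
  3='ca' goto a→4
  4='caa' goto b→5
  5='caab' goto b→6
  6='caabb' goto ·  ←P1
  7='b' goto a→8 c→16
  8='ba' goto b→9  ←P2
  9='bab' goto b→10
  10='babb' goto ·  ←P3
  11='a' goto a→12 b→17
  12='aa' goto b→13
  13='aab' goto c→14
  14='aabc' goto b→15
  15='aabcb' goto ·  ←P4
  16='bc' goto ·  ←P6
  17='ab' goto b→18
  18='abb' goto ·  ←P7

BFS fail/out derivation:
  n1('c'): parent n0 fail=0; on 'c' 0 → fail=0;  out {5}∪∅={5}
  n7('b'): parent n0 fail=0; on 'b' 0 → fail=0;  out ∅∪∅=∅
  n11('a'): parent n0 fail=0; on 'a' 0 → fail=0;  out ∅∪∅=∅
  n2('cb'): parent n1 fail=0; on 'b' 0 → fail=7;  out {0}∪∅={0}
  n3('ca'): parent n1 fail=0; on 'a' 0 → fail=11;  out ∅∪∅=∅
  n8('ba'): parent n7 fail=0; on 'a' 0 → fail=11;  out {2}∪∅={2}
  n12('aa'): parent n11 fail=0; on 'a' 0 → fail=11;  out ∅∪∅=∅
  n16('bc'): parent n7 fail=0; on 'c' 0 → fail=1;  out {6}∪{5}={5,6}
  n17('ab'): parent n11 fail=0; on 'b' 0 → fail=7;  out ∅∪∅=∅
  n4('caa'): parent n3 fail=11; on 'a' 11 → fail=12;  out ∅∪∅=∅
  n9('bab'): parent n8 fail=11; on 'b' 11 → fail=17;  out ∅∪∅=∅
  n13('aab'): parent n12 fail=11; on 'b' 11 → fail=17;  out ∅∪∅=∅
  n18('abb'): parent n17 fail=7; on 'b' 7→0 → fail=7;  out {7}∪∅={7}
  n5('caab'): parent n4 fail=12; on 'b' 12 → fail=13;  out ∅∪∅=∅
  n10('babb'): parent n9 fail=17; on 'b' 17 → fail=18;  out {3}∪{7}={3,7}
  n14('aabc'): parent n13 fail=17; on 'c' 17→7 → fail=16;  out ∅∪{5,6}={5,6}
  n6('caabb'): parent n5 fail=13; on 'b' 13→17 → fail=18;  out {1}∪{7}={1,7}
  n15('aabcb'): parent n14 fail=16; on 'b' 16→1 → fail=2;  out {4}∪{0}={0,4}

Run:
i=0 'b': node 0→7
i=1 'c': node 7→16  emit P5@[1:1],P6@[0:1]
i=2 'a': node 16→3 ·f
i=3 'c': node 3→1 ·f  emit P5@[3:3]
i=4 'b': node 1→2  emit P0@[3:4]
i=5 'a': node 2→8 ·f  emit P2@[4:5]
i=6 'b': node 8→9
i=7 'a': node 9→8 ·f  emit P2@[6:7]
i=8 'c': node 8→1 ·f  emit P5@[8:8]
i=9 'b': node 1→2  emit P0@[8:9]
i=10 'a': node 2→8 ·f  emit P2@[9:10]
i=11 'a': node 8→12 ·f
i=12 'a': node 12→12 ·f
i=13 'c': node 12→1 ·f  emit P5@[13:13]
i=14 'b': node 1→2  emit P0@[13:14]
i=15 'c': node 2→16 ·f  emit P5@[15:15],P6@[14:15]
i=16 'b': node 16→2 ·f  emit P0@[15:16]
i=17 'b': node 2→7 ·f
i=18 'a': node 7→8  emit P2@[17:18]
i=19 'b': node 8→9
i=20 'b': node 9→10  emit P3@[17:20],P7@[18:20]
i=21 'a': node 10→8 ·f  emit P2@[20:21]
i=22 'b': node 8→9
i=23 'c': node 9→16 ·f  emit P5@[23:23],P6@[22:23]
i=24 'a': node 16→3 ·f
i=25 'b': node 3→17 ·f
i=26 'b': node 17→18  emit P7@[24:26]
i=27 'c': node 18→16 ·f  emit P5@[27:27],P6@[26:27]
i=28 'a': node 16→3 ·f
i=29 'a': node 3→4
i=30 'b': node 4→5
i=31 'b': node 5→6  emit P1@[27:31],P7@[29:31]
i=32 'a': node 6→8 ·f  emit P2@[31:32]
i=33 'a': node 8→12 ·f
i=34 'b': node 12→13
i=35 'c': node 13→14  emit P5@[35:35],P6@[34:35]
i=36 'a': node 14→3 ·f
i=37 'a': node 3→4
i=38 'b': node 4→5
i=39 'a': node 5→8 ·f  emit P2@[38:39]
i=40 'b': node 8→9
i=41 'b': node 9→10  emit P3@[38:41],P7@[39:41]
i=42 'c': node 10→16 ·f  emit P5@[42:42],P6@[41:42]
i=43 'b': node 16→2 ·f  emit P0@[42:43]
i=44 'c': node 2→16 ·f  emit P5@[44:44],P6@[43:44]
i=45 'a': node 16→3 ·f
i=46 'a': node 3→4
i=47 'b': node 4→5
i=48 'b': node 5→6  emit P1@[44:48],P7@[46:48]
i=49 'a': node 6→8 ·f  emit P2@[48:49]
i=50 'b': node 8→9
i=51 'b': node 9→10  emit P3@[48:51],P7@[49:51]
i=52 'a': node 10→8 ·f  emit P2@[51:52]
i=53 'a': node 8→12 ·f
i=54 'c': node 12→1 ·f  emit P5@[54:54]
i=55 'a': node 1→3
i=56 'a': node 3→4
i=57 'b': node 4→5
i=58 'c': node 5→14 ·f  emit P5@[58:58],P6@[57:58]
i=59 'b': node 14→15  emit P0@[58:59],P4@[55:59]
i=60 'b': node 15→7 ·f
i=61 'a': node 7→8  emit P2@[60:61]
i=62 'a': node 8→12 ·f
i=63 'b': node 12→13
i=64 'c': node 13→14  emit P5@[64:64],P6@[63:64]
i=65 'b': node 14→15  emit P0@[64:65],P4@[61:65]
i=66 'b': node 15→7 ·f
i=67 'b': node 7→7 ·f
i=68 'c': node 7→16  emit P5@[68:68],P6@[67:68]
i=69 'c': node 16→1 ·f  emit P5@[69:69]
i=70 'a': node 1→3
i=71 'c': node 3→1 ·f  emit P5@[71:71]
i=72 'c': node 1→1 ·f  emit P5@[72:72]
i=73 'b': node 1→2  emit P0@[72:73]

Result: [[1,5],[1,6],[3,5],[4,0],[5,2],[7,2],[8,5],[9,0],[10,2],[13,5],[14,0],[15,5],[15,6],[16,0],[18,2],[20,3],[20,7],[21,2],[23,5],[23,6],[26,7],[27,5],[27,6],[31,1],[31,7],[32,2],[35,5],[35,6],[39,2],[41,3],[41,7],[42,5],[42,6],[43,0],[44,5],[44,6],[48,1],[48,7],[49,2],[51,3],[51,7],[52,2],[54,5],[58,5],[58,6],[59,0],[59,4],[61,2],[64,5],[64,6],[65,0],[65,4],[68,5],[68,6],[69,5],[71,5],[72,5],[73,0]]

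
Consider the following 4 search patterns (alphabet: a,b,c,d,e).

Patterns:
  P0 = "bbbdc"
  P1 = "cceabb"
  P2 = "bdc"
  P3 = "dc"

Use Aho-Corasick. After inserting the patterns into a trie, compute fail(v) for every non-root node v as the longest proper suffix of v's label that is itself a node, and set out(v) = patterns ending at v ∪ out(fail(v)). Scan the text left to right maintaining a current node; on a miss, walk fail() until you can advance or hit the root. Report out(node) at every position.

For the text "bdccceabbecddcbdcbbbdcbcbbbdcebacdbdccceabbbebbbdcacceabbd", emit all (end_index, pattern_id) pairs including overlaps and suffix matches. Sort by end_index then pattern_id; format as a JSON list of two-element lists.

Construct AC machine:
Trie (insert patterns):
  0='ε' goto b→1 c→6 d→14
  1='b' goto b→2 d→12
  2='bb' goto b→3
  3='bbb' goto d→4
  4='bbbd' goto c→5
  5='bbbdc' goto ·  ←P0
  6='c' goto c→7
  7='cc' goto e→8
  8='cce' goto a→9
  9='ccea' goto b→10
  10='cceab' goto b→11
  11='cceabb' goto ·  ←P1
  12='bd' goto c→13
  13='bdc' goto ·  ←P2
  14='d' goto c→15
  15='dc' goto ·  ←P3

BFS fail/out derivation:
  fail(1) 'b': from fail(0)=0 chase 'b': 0 ⇒ 0;  out=∅∪out(0)=∅
  fail(6) 'c': from fail(0)=0 chase 'c': 0 ⇒ 0;  out=∅∪out(0)=∅
  fail(14) 'd': from fail(0)=0 chase 'd': 0 ⇒ 0;  out=∅∪out(0)=∅
  fail(2) 'bb': from fail(1)=0 chase 'b': 0 ⇒ 1;  out=∅∪out(1)=∅
  fail(7) 'cc': from fail(6)=0 chase 'c': 0 ⇒ 6;  out=∅∪out(6)=∅
  fail(12) 'bd': from fail(1)=0 chase 'd': 0 ⇒ 14;  out=∅∪out(14)=∅
  fail(15) 'dc': from fail(14)=0 chase 'c': 0 ⇒ 6;  out={3}∪out(6)={3}
  fail(3) 'bbb': from fail(2)=1 chase 'b': 1 ⇒ 2;  out=∅∪out(2)=∅
  fail(8) 'cce': from fail(7)=6 chase 'e': 6→0 ⇒ 0;  out=∅∪out(0)=∅
  fail(13) 'bdc': from fail(12)=14 chase 'c': 14 ⇒ 15;  out={2}∪out(15)={2,3}
  fail(4) 'bbbd': from fail(3)=2 chase 'd': 2→1 ⇒ 12;  out=∅∪out(12)=∅
  fail(9) 'ccea': from fail(8)=0 chase 'a': 0 ⇒ 0;  out=∅∪out(0)=∅
  fail(5) 'bbbdc': from fail(4)=12 chase 'c': 12 ⇒ 13;  out={0}∪out(13)={0,2,3}
  fail(10) 'cceab': from fail(9)=0 chase 'b': 0 ⇒ 1;  out=∅∪out(1)=∅
  fail(11) 'cceabb': from fail(10)=1 chase 'b': 1 ⇒ 2;  out={1}∪out(2)={1}

Scan:
i=0 'b': node 0→1
i=1 'd': node 1→12
i=2 'c': node 12→13  → match P2@[0:2],P3@[1:2]
i=3 'c': node 13→7 (fail-walked)
i=4 'c': node 7→7 (fail-walked)
i=5 'e': node 7→8
i=6 'a': node 8→9
i=7 'b': node 9→10
i=8 'b': node 10→11  → match P1@[3:8]
i=9 'e': node 11→0 (fail-walked)
i=10 'c': node 0→6
i=11 'd': node 6→14 (fail-walked)
i=12 'd': node 14→14 (fail-walked)
i=13 'c': node 14→15  → match P3@[12:13]
i=14 'b': node 15→1 (fail-walked)
i=15 'd': node 1→12
i=16 'c': node 12→13  → match P2@[14:16],P3@[15:16]
i=17 'b': node 13→1 (fail-walked)
i=18 'b': node 1→2
i=19 'b': node 2→3
i=20 'd': node 3→4
i=21 'c': node 4→5  → match P0@[17:21],P2@[19:21],P3@[20:21]
i=22 'b': node 5→1 (fail-walked)
i=23 'c': node 1→6 (fail-walked)
i=24 'b': node 6→1 (fail-walked)
i=25 'b': node 1→2
i=26 'b': node 2→3
i=27 'd': node 3→4
i=28 'c': node 4→5  → match P0@[24:28],P2@[26:28],P3@[27:28]
i=29 'e': node 5→0 (fail-walked)
i=30 'b': node 0→1
i=31 'a': node 1→0 (fail-walked)
i=32 'c': node 0→6
i=33 'd': node 6→14 (fail-walked)
i=34 'b': node 14→1 (fail-walked)
i=35 'd': node 1→12
i=36 'c': node 12→13  → match P2@[34:36],P3@[35:36]
i=37 'c': node 13→7 (fail-walked)
i=38 'c': node 7→7 (fail-walked)
i=39 'e': node 7→8
i=40 'a': node 8→9
i=41 'b': node 9→10
i=42 'b': node 10→11  → match P1@[37:42]
i=43 'b': node 11→3 (fail-walked)
i=44 'e': node 3→0 (fail-walked)
i=45 'b': node 0→1
i=46 'b': node 1→2
i=47 'b': node 2→3
i=48 'd': node 3→4
i=49 'c': node 4→5  → match P0@[45:49],P2@[47:49],P3@[48:49]
i=50 'a': node 5→0 (fail-walked)
i=51 'c': node 0→6
i=52 'c': node 6→7
i=53 'e': node 7→8
i=54 'a': node 8→9
i=55 'b': node 9→10
i=56 'b': node 10→11  → match P1@[51:56]
i=57 'd': node 11→12 (fail-walked)

Result: [[2,2],[2,3],[8,1],[13,3],[16,2],[16,3],[21,0],[21,2],[21,3],[28,0],[28,2],[28,3],[36,2],[36,3],[42,1],[49,0],[49,2],[49,3],[56,1]]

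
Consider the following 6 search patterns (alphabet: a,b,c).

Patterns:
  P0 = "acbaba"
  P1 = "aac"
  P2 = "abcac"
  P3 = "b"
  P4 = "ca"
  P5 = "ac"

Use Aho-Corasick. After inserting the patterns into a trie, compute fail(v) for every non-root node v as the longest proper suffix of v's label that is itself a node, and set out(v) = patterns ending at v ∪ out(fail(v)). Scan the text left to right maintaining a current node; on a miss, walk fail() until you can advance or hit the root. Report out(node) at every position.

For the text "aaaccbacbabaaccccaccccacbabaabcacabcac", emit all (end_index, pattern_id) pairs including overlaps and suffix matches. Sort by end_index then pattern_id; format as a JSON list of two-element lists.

Build automaton:
Trie (insert patterns):
  0='ε' goto a→1 b→13 c→14
  1='a' goto a→7 b→9 c→2
  2='ac' goto b→3  ←P5
  3='acb' goto a→4
  4='acba' goto b→5
  5='acbab' goto a→6
  6='acbaba' goto ·  ←P0
  7='aa' goto c→8
  8='aac' goto ·  ←P1
  9='ab' goto c→10
  10='abc' goto a→11
  11='abca' goto c→12
  12='abcac' goto ·  ←P2
  13='b' goto ·  ←P3
  14='c' goto a→15
  15='ca' goto ·  ←P4

BFS fail/out derivation:
  n1('a'): parent n0 fail=0; on 'a' 0 → fail=0;  out ∅∪∅=∅
  n13('b'): parent n0 fail=0; on 'b' 0 → fail=0;  out {3}∪∅={3}
  n14('c'): parent n0 fail=0; on 'c' 0 → fail=0;  out ∅∪∅=∅
  n2('ac'): parent n1 fail=0; on 'c' 0 → fail=14;  out {5}∪∅={5}
  n7('aa'): parent n1 fail=0; on 'a' 0 → fail=1;  out ∅∪∅=∅
  n9('ab'): parent n1 fail=0; on 'b' 0 → fail=13;  out ∅∪{3}={3}
  n15('ca'): parent n14 fail=0; on 'a' 0 → fail=1;  out {4}∪∅={4}
  n3('acb'): parent n2 fail=14; on 'b' 14→0 → fail=13;  out ∅∪{3}={3}
  n8('aac'): parent n7 fail=1; on 'c' 1 → fail=2;  out {1}∪{5}={1,5}
  n10('abc'): parent n9 fail=13; on 'c' 13→0 → fail=14;  out ∅∪∅=∅
  n4('acba'): parent n3 fail=13; on 'a' 13→0 → fail=1;  out ∅∪∅=∅
  n11('abca'): parent n10 fail=14; on 'a' 14 → fail=15;  out ∅∪{4}={4}
  n5('acbab'): parent n4 fail=1; on 'b' 1 → fail=9;  out ∅∪{3}={3}
  n12('abcac'): parent n11 fail=15; on 'c' 15→1 → fail=2;  out {2}∪{5}={2,5}
  n6('acbaba'): parent n5 fail=9; on 'a' 9→13→0 → fail=1;  out {0}∪∅={0}

Run:
i=0 'a': node 0→1
i=1 'a': node 1→7
i=2 'a': node 7→7 (fail-walked)
i=3 'c': node 7→8  ** P1@[1:3],P5@[2:3]
i=4 'c': node 8→14 (fail-walked)
i=5 'b': node 14→13 (fail-walked)  ** P3@[5:5]
i=6 'a': node 13→1 (fail-walked)
i=7 'c': node 1→2  ** P5@[6:7]
i=8 'b': node 2→3  ** P3@[8:8]
i=9 'a': node 3→4
i=10 'b': node 4→5  ** P3@[10:10]
i=11 'a': node 5→6  ** P0@[6:11]
i=12 'a': node 6→7 (fail-walked)
i=13 'c': node 7→8  ** P1@[11:13],P5@[12:13]
i=14 'c': node 8→14 (fail-walked)
i=15 'c': node 14→14 (fail-walked)
i=16 'c': node 14→14 (fail-walked)
i=17 'a': node 14→15  ** P4@[16:17]
i=18 'c': node 15→2 (fail-walked)  ** P5@[17:18]
i=19 'c': node 2→14 (fail-walked)
i=20 'c': node 14→14 (fail-walked)
i=21 'c': node 14→14 (fail-walked)
i=22 'a': node 14→15  ** P4@[21:22]
i=23 'c': node 15→2 (fail-walked)  ** P5@[22:23]
i=24 'b': node 2→3  ** P3@[24:24]
i=25 'a': node 3→4
i=26 'b': node 4→5  ** P3@[26:26]
i=27 'a': node 5→6  ** P0@[22:27]
i=28 'a': node 6→7 (fail-walked)
i=29 'b': node 7→9 (fail-walked)  ** P3@[29:29]
i=30 'c': node 9→10
i=31 'a': node 10→11  ** P4@[30:31]
i=32 'c': node 11→12  ** P2@[28:32],P5@[31:32]
i=33 'a': node 12→15 (fail-walked)  ** P4@[32:33]
i=34 'b': node 15→9 (fail-walked)  ** P3@[34:34]
i=35 'c': node 9→10
i=36 'a': node 10→11  ** P4@[35:36]
i=37 'c': node 11→12  ** P2@[33:37],P5@[36:37]

Matches: [[3,1],[3,5],[5,3],[7,5],[8,3],[10,3],[11,0],[13,1],[13,5],[17,4],[18,5],[22,4],[23,5],[24,3],[26,3],[27,0],[29,3],[31,4],[32,2],[32,5],[33,4],[34,3],[36,4],[37,2],[37,5]]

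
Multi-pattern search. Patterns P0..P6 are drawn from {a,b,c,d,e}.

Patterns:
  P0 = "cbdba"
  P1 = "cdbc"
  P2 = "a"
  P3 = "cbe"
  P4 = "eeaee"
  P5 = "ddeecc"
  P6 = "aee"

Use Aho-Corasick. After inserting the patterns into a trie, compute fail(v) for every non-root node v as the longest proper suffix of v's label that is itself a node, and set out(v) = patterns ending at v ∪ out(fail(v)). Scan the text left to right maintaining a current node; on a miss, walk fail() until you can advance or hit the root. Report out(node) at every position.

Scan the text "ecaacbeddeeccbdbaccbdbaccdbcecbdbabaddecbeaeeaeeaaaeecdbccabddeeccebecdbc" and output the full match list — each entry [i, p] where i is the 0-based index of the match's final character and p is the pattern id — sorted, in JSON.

Build:
Trie (insert patterns):
  n0 'ε': a→9 c→1 d→16 e→11
  n1 'c': b→2 d→6
  n2 'cb': d→3 e→10
  n3 'cbd': b→4
  n4 'cbdb': a→5
  n5 'cbdba': ·  [P0 ends]
  n6 'cd': b→7
  n7 'cdb': c→8
  n8 'cdbc': ·  [P1 ends]
  n9 'a': e→22  [P2 ends]
  n10 'cbe': ·  [P3 ends]
  n11 'e': e→12
  n12 'ee': a→13
  n13 'eea': e→14
  n14 'eeae': e→15
  n15 'eeaee': ·  [P4 ends]
  n16 'd': d→17
  n17 'dd': e→18
  n18 'dde': e→19
  n19 'ddee': c→20
  n20 'ddeec': c→21
  n21 'ddeecc': ·  [P5 ends]
  n22 'ae': e→23
  n23 'aee': ·  [P6 ends]

BFS fail/out derivation:
  fail(1) 'c': from fail(0)=0 chase 'c': 0 ⇒ 0;  out=∅∪out(0)=∅
  fail(9) 'a': from fail(0)=0 chase 'a': 0 ⇒ 0;  out={2}∪out(0)={2}
  fail(11) 'e': from fail(0)=0 chase 'e': 0 ⇒ 0;  out=∅∪out(0)=∅
  fail(16) 'd': from fail(0)=0 chase 'd': 0 ⇒ 0;  out=∅∪out(0)=∅
  fail(2) 'cb': from fail(1)=0 chase 'b': 0 ⇒ 0;  out=∅∪out(0)=∅
  fail(6) 'cd': from fail(1)=0 chase 'd': 0 ⇒ 16;  out=∅∪out(16)=∅
  fail(12) 'ee': from fail(11)=0 chase 'e': 0 ⇒ 11;  out=∅∪out(11)=∅
  fail(17) 'dd': from fail(16)=0 chase 'd': 0 ⇒ 16;  out=∅∪out(16)=∅
  fail(22) 'ae': from fail(9)=0 chase 'e': 0 ⇒ 11;  out=∅∪out(11)=∅
  fail(3) 'cbd': from fail(2)=0 chase 'd': 0 ⇒ 16;  out=∅∪out(16)=∅
  fail(7) 'cdb': from fail(6)=16 chase 'b': 16→0 ⇒ 0;  out=∅∪out(0)=∅
  fail(10) 'cbe': from fail(2)=0 chase 'e': 0 ⇒ 11;  out={3}∪out(11)={3}
  fail(13) 'eea': from fail(12)=11 chase 'a': 11→0 ⇒ 9;  out=∅∪out(9)={2}
  fail(18) 'dde': from fail(17)=16 chase 'e': 16→0 ⇒ 11;  out=∅∪out(11)=∅
  fail(23) 'aee': from fail(22)=11 chase 'e': 11 ⇒ 12;  out={6}∪out(12)={6}
  fail(4) 'cbdb': from fail(3)=16 chase 'b': 16→0 ⇒ 0;  out=∅∪out(0)=∅
  fail(8) 'cdbc': from fail(7)=0 chase 'c': 0 ⇒ 1;  out={1}∪out(1)={1}
  fail(14) 'eeae': from fail(13)=9 chase 'e': 9 ⇒ 22;  out=∅∪out(22)=∅
  fail(19) 'ddee': from fail(18)=11 chase 'e': 11 ⇒ 12;  out=∅∪out(12)=∅
  fail(5) 'cbdba': from fail(4)=0 chase 'a': 0 ⇒ 9;  out={0}∪out(9)={0,2}
  fail(15) 'eeaee': from fail(14)=22 chase 'e': 22 ⇒ 23;  out={4}∪out(23)={4,6}
  fail(20) 'ddeec': from fail(19)=12 chase 'c': 12→11→0 ⇒ 1;  out=∅∪out(1)=∅
  fail(21) 'ddeecc': from fail(20)=1 chase 'c': 1→0 ⇒ 1;  out={5}∪out(1)={5}

Scan:
i=0 'e': node 0→11
i=1 'c': node 11→1 (via fail)
i=2 'a': node 1→9 (via fail)  emit P2@[2:2]
i=3 'a': node 9→9 (via fail)  emit P2@[3:3]
i=4 'c': node 9→1 (via fail)
i=5 'b': node 1→2
i=6 'e': node 2→10  emit P3@[4:6]
i=7 'd': node 10→16 (via fail)
i=8 'd': node 16→17
i=9 'e': node 17→18
i=10 'e': node 18→19
i=11 'c': node 19→20
i=12 'c': node 20→21  emit P5@[7:12]
i=13 'b': node 21→2 (via fail)
i=14 'd': node 2→3
i=15 'b': node 3→4
i=16 'a': node 4→5  emit P0@[12:16],P2@[16:16]
i=17 'c': node 5→1 (via fail)
i=18 'c': node 1→1 (via fail)
i=19 'b': node 1→2
i=20 'd': node 2→3
i=21 'b': node 3→4
i=22 'a': node 4→5  emit P0@[18:22],P2@[22:22]
i=23 'c': node 5→1 (via fail)
i=24 'c': node 1→1 (via fail)
i=25 'd': node 1→6
i=26 'b': node 6→7
i=27 'c': node 7→8  emit P1@[24:27]
i=28 'e': node 8→11 (via fail)
i=29 'c': node 11→1 (via fail)
i=30 'b': node 1→2
i=31 'd': node 2→3
i=32 'b': node 3→4
i=33 'a': node 4→5  emit P0@[29:33],P2@[33:33]
i=34 'b': node 5→0 (via fail)
i=35 'a': node 0→9  emit P2@[35:35]
i=36 'd': node 9→16 (via fail)
i=37 'd': node 16→17
i=38 'e': node 17→18
i=39 'c': node 18→1 (via fail)
i=40 'b': node 1→2
i=41 'e': node 2→10  emit P3@[39:41]
i=42 'a': node 10→9 (via fail)  emit P2@[42:42]
i=43 'e': node 9→22
i=44 'e': node 22→23  emit P6@[42:44]
i=45 'a': node 23→13 (via fail)  emit P2@[45:45]
i=46 'e': node 13→14
i=47 'e': node 14→15  emit P4@[43:47],P6@[45:47]
i=48 'a': node 15→13 (via fail)  emit P2@[48:48]
i=49 'a': node 13→9 (via fail)  emit P2@[49:49]
i=50 'a': node 9→9 (via fail)  emit P2@[50:50]
i=51 'e': node 9→22
i=52 'e': node 22→23  emit P6@[50:52]
i=53 'c': node 23→1 (via fail)
i=54 'd': node 1→6
i=55 'b': node 6→7
i=56 'c': node 7→8  emit P1@[53:56]
i=57 'c': node 8→1 (via fail)
i=58 'a': node 1→9 (via fail)  emit P2@[58:58]
i=59 'b': node 9→0 (via fail)
i=60 'd': node 0→16
i=61 'd': node 16→17
i=62 'e': node 17→18
i=63 'e': node 18→19
i=64 'c': node 19→20
i=65 'c': node 20→21  emit P5@[60:65]
i=66 'e': node 21→11 (via fail)
i=67 'b': node 11→0 (via fail)
i=68 'e': node 0→11
i=69 'c': node 11→1 (via fail)
i=70 'd': node 1→6
i=71 'b': node 6→7
i=72 'c': node 7→8  emit P1@[69:72]

Matches: [[2,2],[3,2],[6,3],[12,5],[16,0],[16,2],[22,0],[22,2],[27,1],[33,0],[33,2],[35,2],[41,3],[42,2],[44,6],[45,2],[47,4],[47,6],[48,2],[49,2],[50,2],[52,6],[56,1],[58,2],[65,5],[72,1]]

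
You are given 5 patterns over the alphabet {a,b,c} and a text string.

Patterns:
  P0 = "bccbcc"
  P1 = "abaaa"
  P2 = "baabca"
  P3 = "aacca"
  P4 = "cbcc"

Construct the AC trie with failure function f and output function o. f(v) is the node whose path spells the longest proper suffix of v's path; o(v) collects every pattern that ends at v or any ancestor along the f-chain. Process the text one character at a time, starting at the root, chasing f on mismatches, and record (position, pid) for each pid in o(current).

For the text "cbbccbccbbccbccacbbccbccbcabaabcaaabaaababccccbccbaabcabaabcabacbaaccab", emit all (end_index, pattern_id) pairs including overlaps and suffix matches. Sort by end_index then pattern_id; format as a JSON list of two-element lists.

Build:
Trie (insert patterns):
  0='ε' goto a→7 b→1 c→21
  1='b' goto a→12 c→2
  2='bc' goto c→3
  3='bcc' goto b→4
  4='bccb' goto c→5
  5='bccbc' goto c→6
  6='bccbcc' goto ·  ←P0
  7='a' goto a→17 b→8
  8='ab' goto a→9
  9='aba' goto a→10
  10='abaa' goto a→11
  11='abaaa' goto ·  ←P1
  12='ba' goto a→13
  13='baa' goto b→14
  14='baab' goto c→15
  15='baabc' goto a→16
  16='baabca' goto ·  ←P2
  17='aa' goto c→18
  18='aac' goto c→19
  19='aacc' goto a→20
  20='aacca' goto ·  ←P3
  21='c' goto b→22
  22='cb' goto c→23
  23='cbc' goto c→24
  24='cbcc' goto ·  ←P4

Failure links (BFS by depth):
  fail(1) 'b': from fail(0)=0 chase 'b': 0 ⇒ 0;  out=∅∪out(0)=∅
  fail(7) 'a': from fail(0)=0 chase 'a': 0 ⇒ 0;  out=∅∪out(0)=∅
  fail(21) 'c': from fail(0)=0 chase 'c': 0 ⇒ 0;  out=∅∪out(0)=∅
  fail(2) 'bc': from fail(1)=0 chase 'c': 0 ⇒ 21;  out=∅∪out(21)=∅
  fail(8) 'ab': from fail(7)=0 chase 'b': 0 ⇒ 1;  out=∅∪out(1)=∅
  fail(12) 'ba': from fail(1)=0 chase 'a': 0 ⇒ 7;  out=∅∪out(7)=∅
  fail(17) 'aa': from fail(7)=0 chase 'a': 0 ⇒ 7;  out=∅∪out(7)=∅
  fail(22) 'cb': from fail(21)=0 chase 'b': 0 ⇒ 1;  out=∅∪out(1)=∅
  fail(3) 'bcc': from fail(2)=21 chase 'c': 21→0 ⇒ 21;  out=∅∪out(21)=∅
  fail(9) 'aba': from fail(8)=1 chase 'a': 1 ⇒ 12;  out=∅∪out(12)=∅
  fail(13) 'baa': from fail(12)=7 chase 'a': 7 ⇒ 17;  out=∅∪out(17)=∅
  fail(18) 'aac': from fail(17)=7 chase 'c': 7→0 ⇒ 21;  out=∅∪out(21)=∅
  fail(23) 'cbc': from fail(22)=1 chase 'c': 1 ⇒ 2;  out=∅∪out(2)=∅
  fail(4) 'bccb': from fail(3)=21 chase 'b': 21 ⇒ 22;  out=∅∪out(22)=∅
  fail(10) 'abaa': from fail(9)=12 chase 'a': 12 ⇒ 13;  out=∅∪out(13)=∅
  fail(14) 'baab': from fail(13)=17 chase 'b': 17→7 ⇒ 8;  out=∅∪out(8)=∅
  fail(19) 'aacc': from fail(18)=21 chase 'c': 21→0 ⇒ 21;  out=∅∪out(21)=∅
  fail(24) 'cbcc': from fail(23)=2 chase 'c': 2 ⇒ 3;  out={4}∪out(3)={4}
  fail(5) 'bccbc': from fail(4)=22 chase 'c': 22 ⇒ 23;  out=∅∪out(23)=∅
  fail(11) 'abaaa': from fail(10)=13 chase 'a': 13→17→7 ⇒ 17;  out={1}∪out(17)={1}
  fail(15) 'baabc': from fail(14)=8 chase 'c': 8→1 ⇒ 2;  out=∅∪out(2)=∅
  fail(20) 'aacca': from fail(19)=21 chase 'a': 21→0 ⇒ 7;  out={3}∪out(7)={3}
  fail(6) 'bccbcc': from fail(5)=23 chase 'c': 23 ⇒ 24;  out={0}∪out(24)={0,4}
  fail(16) 'baabca': from fail(15)=2 chase 'a': 2→21→0 ⇒ 7;  out={2}∪out(7)={2}

Text stream:
pos 0 'c': at 21
pos 1 'b': at 22
pos 2 'b': at 1 ·f
pos 3 'c': at 2
pos 4 'c': at 3
pos 5 'b': at 4
pos 6 'c': at 5
pos 7 'c': at 6  → match P0@[2:7],P4@[4:7]
pos 8 'b': at 4 ·f
pos 9 'b': at 1 ·f
pos 10 'c': at 2
pos 11 'c': at 3
pos 12 'b': at 4
pos 13 'c': at 5
pos 14 'c': at 6  → match P0@[9:14],P4@[11:14]
pos 15 'a': at 7 ·f
pos 16 'c': at 21 ·f
pos 17 'b': at 22
pos 18 'b': at 1 ·f
pos 19 'c': at 2
pos 20 'c': at 3
pos 21 'b': at 4
pos 22 'c': at 5
pos 23 'c': at 6  → match P0@[18:23],P4@[20:23]
pos 24 'b': at 4 ·f
pos 25 'c': at 5
pos 26 'a': at 7 ·f
pos 27 'b': at 8
pos 28 'a': at 9
pos 29 'a': at 10
pos 30 'b': at 14 ·f
pos 31 'c': at 15
pos 32 'a': at 16  → match P2@[27:32]
pos 33 'a': at 17 ·f
pos 34 'a': at 17 ·f
pos 35 'b': at 8 ·f
pos 36 'a': at 9
pos 37 'a': at 10
pos 38 'a': at 11  → match P1@[34:38]
pos 39 'b': at 8 ·f
pos 40 'a': at 9
pos 41 'b': at 8 ·f
pos 42 'c': at 2 ·f
pos 43 'c': at 3
pos 44 'c': at 21 ·f
pos 45 'c': at 21 ·f
pos 46 'b': at 22
pos 47 'c': at 23
pos 48 'c': at 24  → match P4@[45:48]
pos 49 'b': at 4 ·f
pos 50 'a': at 12 ·f
pos 51 'a': at 13
pos 52 'b': at 14
pos 53 'c': at 15
pos 54 'a': at 16  → match P2@[49:54]
pos 55 'b': at 8 ·f
pos 56 'a': at 9
pos 57 'a': at 10
pos 58 'b': at 14 ·f
pos 59 'c': at 15
pos 60 'a': at 16  → match P2@[55:60]
pos 61 'b': at 8 ·f
pos 62 'a': at 9
pos 63 'c': at 21 ·f
pos 64 'b': at 22
pos 65 'a': at 12 ·f
pos 66 'a': at 13
pos 67 'c': at 18 ·f
pos 68 'c': at 19
pos 69 'a': at 20  → match P3@[65:69]
pos 70 'b': at 8 ·f

Matches: [[7,0],[7,4],[14,0],[14,4],[23,0],[23,4],[32,2],[38,1],[48,4],[54,2],[60,2],[69,3]]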